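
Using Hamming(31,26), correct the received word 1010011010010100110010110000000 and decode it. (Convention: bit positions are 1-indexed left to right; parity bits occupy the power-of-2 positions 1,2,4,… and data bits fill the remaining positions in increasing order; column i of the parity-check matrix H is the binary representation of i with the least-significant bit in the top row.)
Syndrome s = H · r^T (mod 2), r = 1010011010010100110010110000000:
  s[0] = (1010101010101010101010101010101)·(1010011010010100110010110000000) mod 2 = 1+0+1+0+0+0+1+0+1+0+0+0+0+0+0+0+1+0+0+0+1+0+1+0+0+0+0+0+0+0+0 mod 2 = 1
  s[1] = (0110011001100110011001100110011)·(1010011010010100110010110000000) mod 2 = 0+0+1+0+0+1+1+0+0+0+0+0+0+1+0+0+0+1+0+0+0+0+1+0+0+0+0+0+0+0+0 mod 2 = 0
  s[2] = (0001111000011110000111100001111)·(1010011010010100110010110000000) mod 2 = 0+0+0+0+0+1+1+0+0+0+0+1+0+1+0+0+0+0+0+0+1+0+1+0+0+0+0+0+0+0+0 mod 2 = 0
  s[3] = (0000000111111110000000011111111)·(1010011010010100110010110000000) mod 2 = 0+0+0+0+0+0+0+0+1+0+0+1+0+1+0+0+0+0+0+0+0+0+0+1+0+0+0+0+0+0+0 mod 2 = 0
  s[4] = (0000000000000001111111111111111)·(1010011010010100110010110000000) mod 2 = 0+0+0+0+0+0+0+0+0+0+0+0+0+0+0+0+1+1+0+0+1+0+1+1+0+0+0+0+0+0+0 mod 2 = 1
Syndrome = 10001
Column 17 of H equals this syndrome → error at bit 17 (1-indexed).
Flip bit 17: 1010011010010100110010110000000 → 1010011010010100010010110000000
Extract data bits at positions {3,5,6,7,9,10,11,12,13,14,15,17,18,19,20,21,22,23,24,25,26,27,28,29,30,31}: 10111001010010010110000000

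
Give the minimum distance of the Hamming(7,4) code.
d_min = 3 (every single-error-correcting Hamming code has d_min = 3).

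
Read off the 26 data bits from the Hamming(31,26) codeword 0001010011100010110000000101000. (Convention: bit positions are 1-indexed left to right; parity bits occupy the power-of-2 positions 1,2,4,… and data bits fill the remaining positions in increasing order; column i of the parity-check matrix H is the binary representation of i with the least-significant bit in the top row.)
Parity bits occupy power-of-2 positions; data bits are at positions {3,5,6,7,9,10,11,12,13,14,15,17,18,19,20,21,22,23,24,25,26,27,28,29,30,31} (1-indexed).
Extract: c[3]=0 c[5]=0 c[6]=1 c[7]=0 c[9]=1 c[10]=1 c[11]=1 c[12]=0 c[13]=0 c[14]=0 c[15]=1 c[17]=1 c[18]=1 c[19]=0 c[20]=0 c[21]=0 c[22]=0 c[23]=0 c[24]=0 c[25]=0 c[26]=1 c[27]=0 c[28]=1 c[29]=0 c[30]=0 c[31]=0
Data = 00101110001110000000101000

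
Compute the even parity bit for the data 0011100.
Sum of data bits: 0+0+1+1+1+0+0 = 3.
3 mod 2 = 1, so parity bit = 1.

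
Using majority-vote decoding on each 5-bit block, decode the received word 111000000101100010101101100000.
Split into 5-bit blocks and majority-vote each:
  block 1 = 11100: 3 ones, 2 zeros → 1
  block 2 = 00001: 1 ones, 4 zeros → 0
  block 3 = 01100: 2 ones, 3 zeros → 0
  block 4 = 01010: 2 ones, 3 zeros → 0
  block 5 = 11011: 4 ones, 1 zeros → 1
  block 6 = 00000: 0 ones, 5 zeros → 0
Decoded = 100010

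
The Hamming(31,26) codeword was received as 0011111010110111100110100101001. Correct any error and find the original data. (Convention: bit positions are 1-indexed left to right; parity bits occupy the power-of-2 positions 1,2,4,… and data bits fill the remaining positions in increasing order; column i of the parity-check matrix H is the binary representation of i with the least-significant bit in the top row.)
Syndrome s = H · r^T (mod 2), r = 0011111010110111100110100101001:
  s[0] = (1010101010101010101010101010101)·(0011111010110111100110100101001) mod 2 = 0+0+1+0+1+0+1+0+1+0+1+0+0+0+1+0+1+0+0+0+1+0+1+0+0+0+0+0+0+0+1 mod 2 = 0
  s[1] = (0110011001100110011001100110011)·(0011111010110111100110100101001) mod 2 = 0+0+1+0+0+1+1+0+0+0+1+0+0+1+1+0+0+0+0+0+0+0+1+0+0+1+0+0+0+0+1 mod 2 = 1
  s[2] = (0001111000011110000111100001111)·(0011111010110111100110100101001) mod 2 = 0+0+0+1+1+1+1+0+0+0+0+1+0+1+1+0+0+0+0+1+1+0+1+0+0+0+0+1+0+0+1 mod 2 = 0
  s[3] = (0000000111111110000000011111111)·(0011111010110111100110100101001) mod 2 = 0+0+0+0+0+0+0+0+1+0+1+1+0+1+1+0+0+0+0+0+0+0+0+0+0+1+0+1+0+0+1 mod 2 = 0
  s[4] = (0000000000000001111111111111111)·(0011111010110111100110100101001) mod 2 = 0+0+0+0+0+0+0+0+0+0+0+0+0+0+0+1+1+0+0+1+1+0+1+0+0+1+0+1+0+0+1 mod 2 = 0
Syndrome = 01000
Column 2 of H equals this syndrome → error at bit 2 (1-indexed).
Flip bit 2: 0011111010110111100110100101001 → 0111111010110111100110100101001
Extract data bits at positions {3,5,6,7,9,10,11,12,13,14,15,17,18,19,20,21,22,23,24,25,26,27,28,29,30,31}: 11111011011100110100101001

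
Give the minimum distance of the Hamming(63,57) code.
d_min = 3 (every single-error-correcting Hamming code has d_min = 3).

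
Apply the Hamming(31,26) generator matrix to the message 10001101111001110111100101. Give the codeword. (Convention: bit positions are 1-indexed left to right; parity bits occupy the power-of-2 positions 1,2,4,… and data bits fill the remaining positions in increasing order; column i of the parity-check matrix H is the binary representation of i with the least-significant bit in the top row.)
Codeword c = d · G (mod 2), d = 10001101111001110111100101:
  c[0] = d·G[:,0] = (10001101111001110111100101)·(11011010101101010101010101) mod 2 = 1+0+0+0+1+0+0+0+1+0+1+0+0+1+0+1+0+1+0+1+0+0+0+1+0+1 mod 2 = 0
  c[1] = d·G[:,1] = (10001101111001110111100101)·(10110110011011001100110011) mod 2 = 1+0+0+0+0+1+0+0+0+1+1+0+0+1+0+0+0+1+0+0+1+0+0+0+0+1 mod 2 = 0
  c[2] = d·G[:,2] = (10001101111001110111100101)·(10000000000000000000000000) mod 2 = 1+0+0+0+0+0+0+0+0+0+0+0+0+0+0+0+0+0+0+0+0+0+0+0+0+0 mod 2 = 1
  c[3] = d·G[:,3] = (10001101111001110111100101)·(01110001111000111100001111) mod 2 = 0+0+0+0+0+0+0+1+1+1+1+0+0+0+1+1+0+1+0+0+0+0+0+1+0+1 mod 2 = 1
  c[4] = d·G[:,4] = (10001101111001110111100101)·(01000000000000000000000000) mod 2 = 0+0+0+0+0+0+0+0+0+0+0+0+0+0+0+0+0+0+0+0+0+0+0+0+0+0 mod 2 = 0
  c[5] = d·G[:,5] = (10001101111001110111100101)·(00100000000000000000000000) mod 2 = 0+0+0+0+0+0+0+0+0+0+0+0+0+0+0+0+0+0+0+0+0+0+0+0+0+0 mod 2 = 0
  c[6] = d·G[:,6] = (10001101111001110111100101)·(00010000000000000000000000) mod 2 = 0+0+0+0+0+0+0+0+0+0+0+0+0+0+0+0+0+0+0+0+0+0+0+0+0+0 mod 2 = 0
  c[7] = d·G[:,7] = (10001101111001110111100101)·(00001111111000000011111111) mod 2 = 0+0+0+0+1+1+0+1+1+1+1+0+0+0+0+0+0+0+1+1+1+0+0+1+0+1 mod 2 = 1
  c[8] = d·G[:,8] = (10001101111001110111100101)·(00001000000000000000000000) mod 2 = 0+0+0+0+1+0+0+0+0+0+0+0+0+0+0+0+0+0+0+0+0+0+0+0+0+0 mod 2 = 1
  c[9] = d·G[:,9] = (10001101111001110111100101)·(00000100000000000000000000) mod 2 = 0+0+0+0+0+1+0+0+0+0+0+0+0+0+0+0+0+0+0+0+0+0+0+0+0+0 mod 2 = 1
  c[10] = d·G[:,10] = (10001101111001110111100101)·(00000010000000000000000000) mod 2 = 0+0+0+0+0+0+0+0+0+0+0+0+0+0+0+0+0+0+0+0+0+0+0+0+0+0 mod 2 = 0
  c[11] = d·G[:,11] = (10001101111001110111100101)·(00000001000000000000000000) mod 2 = 0+0+0+0+0+0+0+1+0+0+0+0+0+0+0+0+0+0+0+0+0+0+0+0+0+0 mod 2 = 1
  c[12] = d·G[:,12] = (10001101111001110111100101)·(00000000100000000000000000) mod 2 = 0+0+0+0+0+0+0+0+1+0+0+0+0+0+0+0+0+0+0+0+0+0+0+0+0+0 mod 2 = 1
  c[13] = d·G[:,13] = (10001101111001110111100101)·(00000000010000000000000000) mod 2 = 0+0+0+0+0+0+0+0+0+1+0+0+0+0+0+0+0+0+0+0+0+0+0+0+0+0 mod 2 = 1
  c[14] = d·G[:,14] = (10001101111001110111100101)·(00000000001000000000000000) mod 2 = 0+0+0+0+0+0+0+0+0+0+1+0+0+0+0+0+0+0+0+0+0+0+0+0+0+0 mod 2 = 1
  c[15] = d·G[:,15] = (10001101111001110111100101)·(00000000000111111111111111) mod 2 = 0+0+0+0+0+0+0+0+0+0+0+0+0+1+1+1+0+1+1+1+1+0+0+1+0+1 mod 2 = 1
  c[16] = d·G[:,16] = (10001101111001110111100101)·(00000000000100000000000000) mod 2 = 0+0+0+0+0+0+0+0+0+0+0+0+0+0+0+0+0+0+0+0+0+0+0+0+0+0 mod 2 = 0
  c[17] = d·G[:,17] = (10001101111001110111100101)·(00000000000010000000000000) mod 2 = 0+0+0+0+0+0+0+0+0+0+0+0+0+0+0+0+0+0+0+0+0+0+0+0+0+0 mod 2 = 0
  c[18] = d·G[:,18] = (10001101111001110111100101)·(00000000000001000000000000) mod 2 = 0+0+0+0+0+0+0+0+0+0+0+0+0+1+0+0+0+0+0+0+0+0+0+0+0+0 mod 2 = 1
  c[19] = d·G[:,19] = (10001101111001110111100101)·(00000000000000100000000000) mod 2 = 0+0+0+0+0+0+0+0+0+0+0+0+0+0+1+0+0+0+0+0+0+0+0+0+0+0 mod 2 = 1
  c[20] = d·G[:,20] = (10001101111001110111100101)·(00000000000000010000000000) mod 2 = 0+0+0+0+0+0+0+0+0+0+0+0+0+0+0+1+0+0+0+0+0+0+0+0+0+0 mod 2 = 1
  c[21] = d·G[:,21] = (10001101111001110111100101)·(00000000000000001000000000) mod 2 = 0+0+0+0+0+0+0+0+0+0+0+0+0+0+0+0+0+0+0+0+0+0+0+0+0+0 mod 2 = 0
  c[22] = d·G[:,22] = (10001101111001110111100101)·(00000000000000000100000000) mod 2 = 0+0+0+0+0+0+0+0+0+0+0+0+0+0+0+0+0+1+0+0+0+0+0+0+0+0 mod 2 = 1
  c[23] = d·G[:,23] = (10001101111001110111100101)·(00000000000000000010000000) mod 2 = 0+0+0+0+0+0+0+0+0+0+0+0+0+0+0+0+0+0+1+0+0+0+0+0+0+0 mod 2 = 1
  c[24] = d·G[:,24] = (10001101111001110111100101)·(00000000000000000001000000) mod 2 = 0+0+0+0+0+0+0+0+0+0+0+0+0+0+0+0+0+0+0+1+0+0+0+0+0+0 mod 2 = 1
  c[25] = d·G[:,25] = (10001101111001110111100101)·(00000000000000000000100000) mod 2 = 0+0+0+0+0+0+0+0+0+0+0+0+0+0+0+0+0+0+0+0+1+0+0+0+0+0 mod 2 = 1
  c[26] = d·G[:,26] = (10001101111001110111100101)·(00000000000000000000010000) mod 2 = 0+0+0+0+0+0+0+0+0+0+0+0+0+0+0+0+0+0+0+0+0+0+0+0+0+0 mod 2 = 0
  c[27] = d·G[:,27] = (10001101111001110111100101)·(00000000000000000000001000) mod 2 = 0+0+0+0+0+0+0+0+0+0+0+0+0+0+0+0+0+0+0+0+0+0+0+0+0+0 mod 2 = 0
  c[28] = d·G[:,28] = (10001101111001110111100101)·(00000000000000000000000100) mod 2 = 0+0+0+0+0+0+0+0+0+0+0+0+0+0+0+0+0+0+0+0+0+0+0+1+0+0 mod 2 = 1
  c[29] = d·G[:,29] = (10001101111001110111100101)·(00000000000000000000000010) mod 2 = 0+0+0+0+0+0+0+0+0+0+0+0+0+0+0+0+0+0+0+0+0+0+0+0+0+0 mod 2 = 0
  c[30] = d·G[:,30] = (10001101111001110111100101)·(00000000000000000000000001) mod 2 = 0+0+0+0+0+0+0+0+0+0+0+0+0+0+0+0+0+0+0+0+0+0+0+0+0+1 mod 2 = 1
Codeword = 0011000111011111001110111100101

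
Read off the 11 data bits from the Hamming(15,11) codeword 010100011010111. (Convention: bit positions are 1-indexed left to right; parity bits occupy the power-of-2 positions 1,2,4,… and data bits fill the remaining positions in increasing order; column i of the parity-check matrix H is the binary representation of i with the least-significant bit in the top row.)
Parity bits occupy power-of-2 positions; data bits are at positions {3,5,6,7,9,10,11,12,13,14,15} (1-indexed).
Extract: c[3]=0 c[5]=0 c[6]=0 c[7]=0 c[9]=1 c[10]=0 c[11]=1 c[12]=0 c[13]=1 c[14]=1 c[15]=1
Data = 00001010111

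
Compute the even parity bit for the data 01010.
Sum of data bits: 0+1+0+1+0 = 2.
2 mod 2 = 0, so parity bit = 0.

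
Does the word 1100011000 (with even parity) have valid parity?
Sum of all bits: 1+1+0+0+0+1+1+0+0+0 = 4; 4 mod 2 = 0. Result is 0 → valid parity.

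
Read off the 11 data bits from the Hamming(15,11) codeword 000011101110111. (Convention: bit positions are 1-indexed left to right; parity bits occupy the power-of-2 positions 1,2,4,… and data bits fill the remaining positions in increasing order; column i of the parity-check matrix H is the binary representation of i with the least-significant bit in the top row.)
Parity bits occupy power-of-2 positions; data bits are at positions {3,5,6,7,9,10,11,12,13,14,15} (1-indexed).
Extract: c[3]=0 c[5]=1 c[6]=1 c[7]=1 c[9]=1 c[10]=1 c[11]=1 c[12]=0 c[13]=1 c[14]=1 c[15]=1
Data = 01111110111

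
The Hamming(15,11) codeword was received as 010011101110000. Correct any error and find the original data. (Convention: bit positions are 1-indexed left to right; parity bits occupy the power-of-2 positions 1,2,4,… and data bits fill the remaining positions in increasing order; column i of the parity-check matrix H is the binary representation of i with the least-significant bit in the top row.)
Syndrome s = H · r^T (mod 2), r = 010011101110000:
  s[0] = (101010101010101)·(010011101110000) mod 2 = 0+0+0+0+1+0+1+0+1+0+1+0+0+0+0 mod 2 = 0
  s[1] = (011001100110011)·(010011101110000) mod 2 = 0+1+0+0+0+1+1+0+0+1+1+0+0+0+0 mod 2 = 1
  s[2] = (000111100001111)·(010011101110000) mod 2 = 0+0+0+0+1+1+1+0+0+0+0+0+0+0+0 mod 2 = 1
  s[3] = (000000011111111)·(010011101110000) mod 2 = 0+0+0+0+0+0+0+0+1+1+1+0+0+0+0 mod 2 = 1
Syndrome = 0111
Column 14 of H equals this syndrome → error at bit 14 (1-indexed).
Flip bit 14: 010011101110000 → 010011101110010
Extract data bits at positions {3,5,6,7,9,10,11,12,13,14,15}: 01111110010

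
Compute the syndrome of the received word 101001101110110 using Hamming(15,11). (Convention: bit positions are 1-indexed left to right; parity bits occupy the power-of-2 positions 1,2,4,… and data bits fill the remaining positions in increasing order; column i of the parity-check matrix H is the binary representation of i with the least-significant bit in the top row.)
Syndrome s = H · r^T (mod 2), r = 101001101110110:
  s[0] = (101010101010101)·(101001101110110) mod 2 = 1+0+1+0+0+0+1+0+1+0+1+0+1+0+0 mod 2 = 0
  s[1] = (011001100110011)·(101001101110110) mod 2 = 0+0+1+0+0+1+1+0+0+1+1+0+0+1+0 mod 2 = 0
  s[2] = (000111100001111)·(101001101110110) mod 2 = 0+0+0+0+0+1+1+0+0+0+0+0+1+1+0 mod 2 = 0
  s[3] = (000000011111111)·(101001101110110) mod 2 = 0+0+0+0+0+0+0+0+1+1+1+0+1+1+0 mod 2 = 1
Syndrome = 0001
Non-zero syndrome: error at position 8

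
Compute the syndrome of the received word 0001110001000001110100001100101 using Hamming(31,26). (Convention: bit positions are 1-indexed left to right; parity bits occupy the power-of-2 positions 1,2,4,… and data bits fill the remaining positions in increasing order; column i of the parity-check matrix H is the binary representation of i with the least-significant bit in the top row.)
Syndrome s = H · r^T (mod 2), r = 0001110001000001110100001100101:
  s[0] = (1010101010101010101010101010101)·(0001110001000001110100001100101) mod 2 = 0+0+0+0+1+0+0+0+0+0+0+0+0+0+0+0+1+0+0+0+0+0+0+0+1+0+0+0+1+0+1 mod 2 = 1
  s[1] = (0110011001100110011001100110011)·(0001110001000001110100001100101) mod 2 = 0+0+0+0+0+1+0+0+0+1+0+0+0+0+0+0+0+1+0+0+0+0+0+0+0+1+0+0+0+0+1 mod 2 = 1
  s[2] = (0001111000011110000111100001111)·(0001110001000001110100001100101) mod 2 = 0+0+0+1+1+1+0+0+0+0+0+0+0+0+0+0+0+0+0+1+0+0+0+0+0+0+0+0+1+0+1 mod 2 = 0
  s[3] = (0000000111111110000000011111111)·(0001110001000001110100001100101) mod 2 = 0+0+0+0+0+0+0+0+0+1+0+0+0+0+0+0+0+0+0+0+0+0+0+0+1+1+0+0+1+0+1 mod 2 = 1
  s[4] = (0000000000000001111111111111111)·(0001110001000001110100001100101) mod 2 = 0+0+0+0+0+0+0+0+0+0+0+0+0+0+0+1+1+1+0+1+0+0+0+0+1+1+0+0+1+0+1 mod 2 = 0
Syndrome = 11010
Non-zero syndrome: error at position 11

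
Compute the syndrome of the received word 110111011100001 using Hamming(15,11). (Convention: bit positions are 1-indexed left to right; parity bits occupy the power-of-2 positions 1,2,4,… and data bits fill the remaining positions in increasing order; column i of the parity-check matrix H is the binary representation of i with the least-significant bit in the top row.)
Syndrome s = H · r^T (mod 2), r = 110111011100001:
  s[0] = (101010101010101)·(110111011100001) mod 2 = 1+0+0+0+1+0+0+0+1+0+0+0+0+0+1 mod 2 = 0
  s[1] = (011001100110011)·(110111011100001) mod 2 = 0+1+0+0+0+1+0+0+0+1+0+0+0+0+1 mod 2 = 0
  s[2] = (000111100001111)·(110111011100001) mod 2 = 0+0+0+1+1+1+0+0+0+0+0+0+0+0+1 mod 2 = 0
  s[3] = (000000011111111)·(110111011100001) mod 2 = 0+0+0+0+0+0+0+1+1+1+0+0+0+0+1 mod 2 = 0
Syndrome = 0000
s = 0: no error detected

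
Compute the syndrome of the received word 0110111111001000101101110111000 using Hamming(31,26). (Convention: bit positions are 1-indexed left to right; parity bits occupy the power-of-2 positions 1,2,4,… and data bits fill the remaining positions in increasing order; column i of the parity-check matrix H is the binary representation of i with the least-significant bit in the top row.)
Syndrome s = H · r^T (mod 2), r = 0110111111001000101101110111000:
  s[0] = (1010101010101010101010101010101)·(0110111111001000101101110111000) mod 2 = 0+0+1+0+1+0+1+0+1+0+0+0+1+0+0+0+1+0+1+0+0+0+1+0+0+0+1+0+0+0+0 mod 2 = 1
  s[1] = (0110011001100110011001100110011)·(0110111111001000101101110111000) mod 2 = 0+1+1+0+0+1+1+0+0+1+0+0+0+0+0+0+0+0+1+0+0+1+1+0+0+1+1+0+0+0+0 mod 2 = 0
  s[2] = (0001111000011110000111100001111)·(0110111111001000101101110111000) mod 2 = 0+0+0+0+1+1+1+0+0+0+0+0+1+0+0+0+0+0+0+1+0+1+1+0+0+0+0+1+0+0+0 mod 2 = 0
  s[3] = (0000000111111110000000011111111)·(0110111111001000101101110111000) mod 2 = 0+0+0+0+0+0+0+1+1+1+0+0+1+0+0+0+0+0+0+0+0+0+0+1+0+1+1+1+0+0+0 mod 2 = 0
  s[4] = (0000000000000001111111111111111)·(0110111111001000101101110111000) mod 2 = 0+0+0+0+0+0+0+0+0+0+0+0+0+0+0+0+1+0+1+1+0+1+1+1+0+1+1+1+0+0+0 mod 2 = 1
Syndrome = 10001
Non-zero syndrome: error at position 17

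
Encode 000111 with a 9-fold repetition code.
Repeat each bit 9× and concatenate:
0→000000000  0→000000000  0→000000000  1→111111111  1→111111111  1→111111111
Codeword = 000000000000000000000000000111111111111111111111111111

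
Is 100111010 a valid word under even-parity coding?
Sum of all bits: 1+0+0+1+1+1+0+1+0 = 5; 5 mod 2 = 1. Result is 1 → parity error detected.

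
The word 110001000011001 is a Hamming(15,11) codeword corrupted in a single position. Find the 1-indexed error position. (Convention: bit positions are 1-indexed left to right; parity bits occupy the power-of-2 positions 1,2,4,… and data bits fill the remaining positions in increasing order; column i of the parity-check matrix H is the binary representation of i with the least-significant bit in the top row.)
Syndrome s = H · r^T (mod 2), r = 110001000011001:
  s[0] = (101010101010101)·(110001000011001) mod 2 = 1+0+0+0+0+0+0+0+0+0+1+0+0+0+1 mod 2 = 1
  s[1] = (011001100110011)·(110001000011001) mod 2 = 0+1+0+0+0+1+0+0+0+0+1+0+0+0+1 mod 2 = 0
  s[2] = (000111100001111)·(110001000011001) mod 2 = 0+0+0+0+0+1+0+0+0+0+0+1+0+0+1 mod 2 = 1
  s[3] = (000000011111111)·(110001000011001) mod 2 = 0+0+0+0+0+0+0+0+0+0+1+1+0+0+1 mod 2 = 1
Syndrome = 1011
Column i of H is the binary representation of i, so the syndrome is the binary index of the flipped bit.
Read s = 1011 with s[0] as LSB: 1·2^0 + 0·2^1 + 1·2^2 + 1·2^3 = 13.
Error is at bit position 13.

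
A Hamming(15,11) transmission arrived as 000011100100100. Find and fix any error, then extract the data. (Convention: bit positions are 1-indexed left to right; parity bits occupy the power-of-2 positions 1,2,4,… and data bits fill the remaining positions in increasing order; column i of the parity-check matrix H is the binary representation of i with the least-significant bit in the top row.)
Syndrome s = H · r^T (mod 2), r = 000011100100100:
  s[0] = (101010101010101)·(000011100100100) mod 2 = 0+0+0+0+1+0+1+0+0+0+0+0+1+0+0 mod 2 = 1
  s[1] = (011001100110011)·(000011100100100) mod 2 = 0+0+0+0+0+1+1+0+0+1+0+0+0+0+0 mod 2 = 1
  s[2] = (000111100001111)·(000011100100100) mod 2 = 0+0+0+0+1+1+1+0+0+0+0+0+1+0+0 mod 2 = 0
  s[3] = (000000011111111)·(000011100100100) mod 2 = 0+0+0+0+0+0+0+0+0+1+0+0+1+0+0 mod 2 = 0
Syndrome = 1100
Column 3 of H equals this syndrome → error at bit 3 (1-indexed).
Flip bit 3: 000011100100100 → 001011100100100
Extract data bits at positions {3,5,6,7,9,10,11,12,13,14,15}: 11110100100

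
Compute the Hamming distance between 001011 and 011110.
XOR = 010101, count of 1s = 3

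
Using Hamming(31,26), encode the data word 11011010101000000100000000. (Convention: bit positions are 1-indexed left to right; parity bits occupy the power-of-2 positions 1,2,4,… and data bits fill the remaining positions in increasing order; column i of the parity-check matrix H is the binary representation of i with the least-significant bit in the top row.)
Codeword c = d · G (mod 2), d = 11011010101000000100000000:
  c[0] = d·G[:,0] = (11011010101000000100000000)·(11011010101101010101010101) mod 2 = 1+1+0+1+1+0+1+0+1+0+1+0+0+0+0+0+0+1+0+0+0+0+0+0+0+0 mod 2 = 0
  c[1] = d·G[:,1] = (11011010101000000100000000)·(10110110011011001100110011) mod 2 = 1+0+0+1+0+0+1+0+0+0+1+0+0+0+0+0+0+1+0+0+0+0+0+0+0+0 mod 2 = 1
  c[2] = d·G[:,2] = (11011010101000000100000000)·(10000000000000000000000000) mod 2 = 1+0+0+0+0+0+0+0+0+0+0+0+0+0+0+0+0+0+0+0+0+0+0+0+0+0 mod 2 = 1
  c[3] = d·G[:,3] = (11011010101000000100000000)·(01110001111000111100001111) mod 2 = 0+1+0+1+0+0+0+0+1+0+1+0+0+0+0+0+0+1+0+0+0+0+0+0+0+0 mod 2 = 1
  c[4] = d·G[:,4] = (11011010101000000100000000)·(01000000000000000000000000) mod 2 = 0+1+0+0+0+0+0+0+0+0+0+0+0+0+0+0+0+0+0+0+0+0+0+0+0+0 mod 2 = 1
  c[5] = d·G[:,5] = (11011010101000000100000000)·(00100000000000000000000000) mod 2 = 0+0+0+0+0+0+0+0+0+0+0+0+0+0+0+0+0+0+0+0+0+0+0+0+0+0 mod 2 = 0
  c[6] = d·G[:,6] = (11011010101000000100000000)·(00010000000000000000000000) mod 2 = 0+0+0+1+0+0+0+0+0+0+0+0+0+0+0+0+0+0+0+0+0+0+0+0+0+0 mod 2 = 1
  c[7] = d·G[:,7] = (11011010101000000100000000)·(00001111111000000011111111) mod 2 = 0+0+0+0+1+0+1+0+1+0+1+0+0+0+0+0+0+0+0+0+0+0+0+0+0+0 mod 2 = 0
  c[8] = d·G[:,8] = (11011010101000000100000000)·(00001000000000000000000000) mod 2 = 0+0+0+0+1+0+0+0+0+0+0+0+0+0+0+0+0+0+0+0+0+0+0+0+0+0 mod 2 = 1
  c[9] = d·G[:,9] = (11011010101000000100000000)·(00000100000000000000000000) mod 2 = 0+0+0+0+0+0+0+0+0+0+0+0+0+0+0+0+0+0+0+0+0+0+0+0+0+0 mod 2 = 0
  c[10] = d·G[:,10] = (11011010101000000100000000)·(00000010000000000000000000) mod 2 = 0+0+0+0+0+0+1+0+0+0+0+0+0+0+0+0+0+0+0+0+0+0+0+0+0+0 mod 2 = 1
  c[11] = d·G[:,11] = (11011010101000000100000000)·(00000001000000000000000000) mod 2 = 0+0+0+0+0+0+0+0+0+0+0+0+0+0+0+0+0+0+0+0+0+0+0+0+0+0 mod 2 = 0
  c[12] = d·G[:,12] = (11011010101000000100000000)·(00000000100000000000000000) mod 2 = 0+0+0+0+0+0+0+0+1+0+0+0+0+0+0+0+0+0+0+0+0+0+0+0+0+0 mod 2 = 1
  c[13] = d·G[:,13] = (11011010101000000100000000)·(00000000010000000000000000) mod 2 = 0+0+0+0+0+0+0+0+0+0+0+0+0+0+0+0+0+0+0+0+0+0+0+0+0+0 mod 2 = 0
  c[14] = d·G[:,14] = (11011010101000000100000000)·(00000000001000000000000000) mod 2 = 0+0+0+0+0+0+0+0+0+0+1+0+0+0+0+0+0+0+0+0+0+0+0+0+0+0 mod 2 = 1
  c[15] = d·G[:,15] = (11011010101000000100000000)·(00000000000111111111111111) mod 2 = 0+0+0+0+0+0+0+0+0+0+0+0+0+0+0+0+0+1+0+0+0+0+0+0+0+0 mod 2 = 1
  c[16] = d·G[:,16] = (11011010101000000100000000)·(00000000000100000000000000) mod 2 = 0+0+0+0+0+0+0+0+0+0+0+0+0+0+0+0+0+0+0+0+0+0+0+0+0+0 mod 2 = 0
  c[17] = d·G[:,17] = (11011010101000000100000000)·(00000000000010000000000000) mod 2 = 0+0+0+0+0+0+0+0+0+0+0+0+0+0+0+0+0+0+0+0+0+0+0+0+0+0 mod 2 = 0
  c[18] = d·G[:,18] = (11011010101000000100000000)·(00000000000001000000000000) mod 2 = 0+0+0+0+0+0+0+0+0+0+0+0+0+0+0+0+0+0+0+0+0+0+0+0+0+0 mod 2 = 0
  c[19] = d·G[:,19] = (11011010101000000100000000)·(00000000000000100000000000) mod 2 = 0+0+0+0+0+0+0+0+0+0+0+0+0+0+0+0+0+0+0+0+0+0+0+0+0+0 mod 2 = 0
  c[20] = d·G[:,20] = (11011010101000000100000000)·(00000000000000010000000000) mod 2 = 0+0+0+0+0+0+0+0+0+0+0+0+0+0+0+0+0+0+0+0+0+0+0+0+0+0 mod 2 = 0
  c[21] = d·G[:,21] = (11011010101000000100000000)·(00000000000000001000000000) mod 2 = 0+0+0+0+0+0+0+0+0+0+0+0+0+0+0+0+0+0+0+0+0+0+0+0+0+0 mod 2 = 0
  c[22] = d·G[:,22] = (11011010101000000100000000)·(00000000000000000100000000) mod 2 = 0+0+0+0+0+0+0+0+0+0+0+0+0+0+0+0+0+1+0+0+0+0+0+0+0+0 mod 2 = 1
  c[23] = d·G[:,23] = (11011010101000000100000000)·(00000000000000000010000000) mod 2 = 0+0+0+0+0+0+0+0+0+0+0+0+0+0+0+0+0+0+0+0+0+0+0+0+0+0 mod 2 = 0
  c[24] = d·G[:,24] = (11011010101000000100000000)·(00000000000000000001000000) mod 2 = 0+0+0+0+0+0+0+0+0+0+0+0+0+0+0+0+0+0+0+0+0+0+0+0+0+0 mod 2 = 0
  c[25] = d·G[:,25] = (11011010101000000100000000)·(00000000000000000000100000) mod 2 = 0+0+0+0+0+0+0+0+0+0+0+0+0+0+0+0+0+0+0+0+0+0+0+0+0+0 mod 2 = 0
  c[26] = d·G[:,26] = (11011010101000000100000000)·(00000000000000000000010000) mod 2 = 0+0+0+0+0+0+0+0+0+0+0+0+0+0+0+0+0+0+0+0+0+0+0+0+0+0 mod 2 = 0
  c[27] = d·G[:,27] = (11011010101000000100000000)·(00000000000000000000001000) mod 2 = 0+0+0+0+0+0+0+0+0+0+0+0+0+0+0+0+0+0+0+0+0+0+0+0+0+0 mod 2 = 0
  c[28] = d·G[:,28] = (11011010101000000100000000)·(00000000000000000000000100) mod 2 = 0+0+0+0+0+0+0+0+0+0+0+0+0+0+0+0+0+0+0+0+0+0+0+0+0+0 mod 2 = 0
  c[29] = d·G[:,29] = (11011010101000000100000000)·(00000000000000000000000010) mod 2 = 0+0+0+0+0+0+0+0+0+0+0+0+0+0+0+0+0+0+0+0+0+0+0+0+0+0 mod 2 = 0
  c[30] = d·G[:,30] = (11011010101000000100000000)·(00000000000000000000000001) mod 2 = 0+0+0+0+0+0+0+0+0+0+0+0+0+0+0+0+0+0+0+0+0+0+0+0+0+0 mod 2 = 0
Codeword = 0111101010101011000000100000000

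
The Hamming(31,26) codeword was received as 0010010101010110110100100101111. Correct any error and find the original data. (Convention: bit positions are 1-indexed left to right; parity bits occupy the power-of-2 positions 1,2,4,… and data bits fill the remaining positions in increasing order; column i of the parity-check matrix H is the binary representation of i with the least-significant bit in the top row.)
Syndrome s = H · r^T (mod 2), r = 0010010101010110110100100101111:
  s[0] = (1010101010101010101010101010101)·(0010010101010110110100100101111) mod 2 = 0+0+1+0+0+0+0+0+0+0+0+0+0+0+1+0+1+0+0+0+0+0+1+0+0+0+0+0+1+0+1 mod 2 = 0
  s[1] = (0110011001100110011001100110011)·(0010010101010110110100100101111) mod 2 = 0+0+1+0+0+1+0+0+0+1+0+0+0+1+1+0+0+1+0+0+0+0+1+0+0+1+0+0+0+1+1 mod 2 = 0
  s[2] = (0001111000011110000111100001111)·(0010010101010110110100100101111) mod 2 = 0+0+0+0+0+1+0+0+0+0+0+1+0+1+1+0+0+0+0+1+0+0+1+0+0+0+0+1+1+1+1 mod 2 = 0
  s[3] = (0000000111111110000000011111111)·(0010010101010110110100100101111) mod 2 = 0+0+0+0+0+0+0+1+0+1+0+1+0+1+1+0+0+0+0+0+0+0+0+0+0+1+0+1+1+1+1 mod 2 = 0
  s[4] = (0000000000000001111111111111111)·(0010010101010110110100100101111) mod 2 = 0+0+0+0+0+0+0+0+0+0+0+0+0+0+0+0+1+1+0+1+0+0+1+0+0+1+0+1+1+1+1 mod 2 = 1
Syndrome = 00001
Column 16 of H equals this syndrome → error at bit 16 (1-indexed).
Flip bit 16: 0010010101010110110100100101111 → 0010010101010111110100100101111
Extract data bits at positions {3,5,6,7,9,10,11,12,13,14,15,17,18,19,20,21,22,23,24,25,26,27,28,29,30,31}: 10100101011110100100101111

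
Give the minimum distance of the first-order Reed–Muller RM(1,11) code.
d_min = 1024 (RM(1,11) has length 2048 and minimum distance 2^(m−1) = 1024).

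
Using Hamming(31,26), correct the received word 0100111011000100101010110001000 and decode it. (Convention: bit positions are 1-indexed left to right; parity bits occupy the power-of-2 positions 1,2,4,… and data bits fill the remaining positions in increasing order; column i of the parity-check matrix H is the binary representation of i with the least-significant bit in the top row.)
Syndrome s = H · r^T (mod 2), r = 0100111011000100101010110001000:
  s[0] = (1010101010101010101010101010101)·(0100111011000100101010110001000) mod 2 = 0+0+0+0+1+0+1+0+1+0+0+0+0+0+0+0+1+0+1+0+1+0+1+0+0+0+0+0+0+0+0 mod 2 = 1
  s[1] = (0110011001100110011001100110011)·(0100111011000100101010110001000) mod 2 = 0+1+0+0+0+1+1+0+0+1+0+0+0+1+0+0+0+0+1+0+0+0+1+0+0+0+0+0+0+0+0 mod 2 = 1
  s[2] = (0001111000011110000111100001111)·(0100111011000100101010110001000) mod 2 = 0+0+0+0+1+1+1+0+0+0+0+0+0+1+0+0+0+0+0+0+1+0+1+0+0+0+0+1+0+0+0 mod 2 = 1
  s[3] = (0000000111111110000000011111111)·(0100111011000100101010110001000) mod 2 = 0+0+0+0+0+0+0+0+1+1+0+0+0+1+0+0+0+0+0+0+0+0+0+1+0+0+0+1+0+0+0 mod 2 = 1
  s[4] = (0000000000000001111111111111111)·(0100111011000100101010110001000) mod 2 = 0+0+0+0+0+0+0+0+0+0+0+0+0+0+0+0+1+0+1+0+1+0+1+1+0+0+0+1+0+0+0 mod 2 = 0
Syndrome = 11110
Column 15 of H equals this syndrome → error at bit 15 (1-indexed).
Flip bit 15: 0100111011000100101010110001000 → 0100111011000110101010110001000
Extract data bits at positions {3,5,6,7,9,10,11,12,13,14,15,17,18,19,20,21,22,23,24,25,26,27,28,29,30,31}: 01111100011101010110001000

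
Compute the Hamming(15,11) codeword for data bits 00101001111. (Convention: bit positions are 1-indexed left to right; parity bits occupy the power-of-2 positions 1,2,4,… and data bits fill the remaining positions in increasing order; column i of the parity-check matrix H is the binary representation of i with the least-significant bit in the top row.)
Codeword c = d · G (mod 2), d = 00101001111:
  c[0] = d·G[:,0] = (00101001111)·(11011010101) mod 2 = 0+0+0+0+1+0+0+0+1+0+1 mod 2 = 1
  c[1] = d·G[:,1] = (00101001111)·(10110110011) mod 2 = 0+0+1+0+0+0+0+0+0+1+1 mod 2 = 1
  c[2] = d·G[:,2] = (00101001111)·(10000000000) mod 2 = 0+0+0+0+0+0+0+0+0+0+0 mod 2 = 0
  c[3] = d·G[:,3] = (00101001111)·(01110001111) mod 2 = 0+0+1+0+0+0+0+1+1+1+1 mod 2 = 1
  c[4] = d·G[:,4] = (00101001111)·(01000000000) mod 2 = 0+0+0+0+0+0+0+0+0+0+0 mod 2 = 0
  c[5] = d·G[:,5] = (00101001111)·(00100000000) mod 2 = 0+0+1+0+0+0+0+0+0+0+0 mod 2 = 1
  c[6] = d·G[:,6] = (00101001111)·(00010000000) mod 2 = 0+0+0+0+0+0+0+0+0+0+0 mod 2 = 0
  c[7] = d·G[:,7] = (00101001111)·(00001111111) mod 2 = 0+0+0+0+1+0+0+1+1+1+1 mod 2 = 1
  c[8] = d·G[:,8] = (00101001111)·(00001000000) mod 2 = 0+0+0+0+1+0+0+0+0+0+0 mod 2 = 1
  c[9] = d·G[:,9] = (00101001111)·(00000100000) mod 2 = 0+0+0+0+0+0+0+0+0+0+0 mod 2 = 0
  c[10] = d·G[:,10] = (00101001111)·(00000010000) mod 2 = 0+0+0+0+0+0+0+0+0+0+0 mod 2 = 0
  c[11] = d·G[:,11] = (00101001111)·(00000001000) mod 2 = 0+0+0+0+0+0+0+1+0+0+0 mod 2 = 1
  c[12] = d·G[:,12] = (00101001111)·(00000000100) mod 2 = 0+0+0+0+0+0+0+0+1+0+0 mod 2 = 1
  c[13] = d·G[:,13] = (00101001111)·(00000000010) mod 2 = 0+0+0+0+0+0+0+0+0+1+0 mod 2 = 1
  c[14] = d·G[:,14] = (00101001111)·(00000000001) mod 2 = 0+0+0+0+0+0+0+0+0+0+1 mod 2 = 1
Codeword = 110101011001111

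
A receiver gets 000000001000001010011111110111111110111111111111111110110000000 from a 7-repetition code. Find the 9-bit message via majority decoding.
Split into 7-bit blocks and majority-vote each:
  block 1 = 0000000: 0 ones, 7 zeros → 0
  block 2 = 0100000: 1 ones, 6 zeros → 0
  block 3 = 1010011: 4 ones, 3 zeros → 1
  block 4 = 1111101: 6 ones, 1 zeros → 1
  block 5 = 1111111: 7 ones, 0 zeros → 1
  block 6 = 0111111: 6 ones, 1 zeros → 1
  block 7 = 1111111: 7 ones, 0 zeros → 1
  block 8 = 1111011: 6 ones, 1 zeros → 1
  block 9 = 0000000: 0 ones, 7 zeros → 0
Decoded = 001111110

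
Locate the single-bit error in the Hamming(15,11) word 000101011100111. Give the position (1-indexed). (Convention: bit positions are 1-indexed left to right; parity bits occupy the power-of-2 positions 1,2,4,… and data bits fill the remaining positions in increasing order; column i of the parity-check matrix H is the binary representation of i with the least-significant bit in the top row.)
Syndrome s = H · r^T (mod 2), r = 000101011100111:
  s[0] = (101010101010101)·(000101011100111) mod 2 = 0+0+0+0+0+0+0+0+1+0+0+0+1+0+1 mod 2 = 1
  s[1] = (011001100110011)·(000101011100111) mod 2 = 0+0+0+0+0+1+0+0+0+1+0+0+0+1+1 mod 2 = 0
  s[2] = (000111100001111)·(000101011100111) mod 2 = 0+0+0+1+0+1+0+0+0+0+0+0+1+1+1 mod 2 = 1
  s[3] = (000000011111111)·(000101011100111) mod 2 = 0+0+0+0+0+0+0+1+1+1+0+0+1+1+1 mod 2 = 0
Syndrome = 1010
Column i of H is the binary representation of i, so the syndrome is the binary index of the flipped bit.
Read s = 1010 with s[0] as LSB: 1·2^0 + 0·2^1 + 1·2^2 + 0·2^3 = 5.
Error is at bit position 5.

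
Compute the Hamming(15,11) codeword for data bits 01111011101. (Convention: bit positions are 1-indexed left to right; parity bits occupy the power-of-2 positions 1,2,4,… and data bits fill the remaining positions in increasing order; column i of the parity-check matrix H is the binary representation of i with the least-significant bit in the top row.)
Codeword c = d · G (mod 2), d = 01111011101:
  c[0] = d·G[:,0] = (01111011101)·(11011010101) mod 2 = 0+1+0+1+1+0+1+0+1+0+1 mod 2 = 0
  c[1] = d·G[:,1] = (01111011101)·(10110110011) mod 2 = 0+0+1+1+0+0+1+0+0+0+1 mod 2 = 0
  c[2] = d·G[:,2] = (01111011101)·(10000000000) mod 2 = 0+0+0+0+0+0+0+0+0+0+0 mod 2 = 0
  c[3] = d·G[:,3] = (01111011101)·(01110001111) mod 2 = 0+1+1+1+0+0+0+1+1+0+1 mod 2 = 0
  c[4] = d·G[:,4] = (01111011101)·(01000000000) mod 2 = 0+1+0+0+0+0+0+0+0+0+0 mod 2 = 1
  c[5] = d·G[:,5] = (01111011101)·(00100000000) mod 2 = 0+0+1+0+0+0+0+0+0+0+0 mod 2 = 1
  c[6] = d·G[:,6] = (01111011101)·(00010000000) mod 2 = 0+0+0+1+0+0+0+0+0+0+0 mod 2 = 1
  c[7] = d·G[:,7] = (01111011101)·(00001111111) mod 2 = 0+0+0+0+1+0+1+1+1+0+1 mod 2 = 1
  c[8] = d·G[:,8] = (01111011101)·(00001000000) mod 2 = 0+0+0+0+1+0+0+0+0+0+0 mod 2 = 1
  c[9] = d·G[:,9] = (01111011101)·(00000100000) mod 2 = 0+0+0+0+0+0+0+0+0+0+0 mod 2 = 0
  c[10] = d·G[:,10] = (01111011101)·(00000010000) mod 2 = 0+0+0+0+0+0+1+0+0+0+0 mod 2 = 1
  c[11] = d·G[:,11] = (01111011101)·(00000001000) mod 2 = 0+0+0+0+0+0+0+1+0+0+0 mod 2 = 1
  c[12] = d·G[:,12] = (01111011101)·(00000000100) mod 2 = 0+0+0+0+0+0+0+0+1+0+0 mod 2 = 1
  c[13] = d·G[:,13] = (01111011101)·(00000000010) mod 2 = 0+0+0+0+0+0+0+0+0+0+0 mod 2 = 0
  c[14] = d·G[:,14] = (01111011101)·(00000000001) mod 2 = 0+0+0+0+0+0+0+0+0+0+1 mod 2 = 1
Codeword = 000011111011101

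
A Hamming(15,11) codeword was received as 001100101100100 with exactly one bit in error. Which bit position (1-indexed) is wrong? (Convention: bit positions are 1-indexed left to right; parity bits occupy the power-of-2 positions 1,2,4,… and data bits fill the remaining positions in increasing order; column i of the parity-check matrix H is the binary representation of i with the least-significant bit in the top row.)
Syndrome s = H · r^T (mod 2), r = 001100101100100:
  s[0] = (101010101010101)·(001100101100100) mod 2 = 0+0+1+0+0+0+1+0+1+0+0+0+1+0+0 mod 2 = 0
  s[1] = (011001100110011)·(001100101100100) mod 2 = 0+0+1+0+0+0+1+0+0+1+0+0+0+0+0 mod 2 = 1
  s[2] = (000111100001111)·(001100101100100) mod 2 = 0+0+0+1+0+0+1+0+0+0+0+0+1+0+0 mod 2 = 1
  s[3] = (000000011111111)·(001100101100100) mod 2 = 0+0+0+0+0+0+0+0+1+1+0+0+1+0+0 mod 2 = 1
Syndrome = 0111
Column i of H is the binary representation of i, so the syndrome is the binary index of the flipped bit.
Read s = 0111 with s[0] as LSB: 0·2^0 + 1·2^1 + 1·2^2 + 1·2^3 = 14.
Error is at bit position 14.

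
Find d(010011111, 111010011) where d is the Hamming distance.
XOR = 101001100, count of 1s = 4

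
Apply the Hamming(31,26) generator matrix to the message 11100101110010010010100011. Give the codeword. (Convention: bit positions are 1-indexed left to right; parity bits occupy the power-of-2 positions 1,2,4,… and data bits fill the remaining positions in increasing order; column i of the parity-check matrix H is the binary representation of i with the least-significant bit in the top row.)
Codeword c = d · G (mod 2), d = 11100101110010010010100011:
  c[0] = d·G[:,0] = (11100101110010010010100011)·(11011010101101010101010101) mod 2 = 1+1+0+0+0+0+0+0+1+0+0+0+0+0+0+1+0+0+0+0+0+0+0+0+0+1 mod 2 = 1
  c[1] = d·G[:,1] = (11100101110010010010100011)·(10110110011011001100110011) mod 2 = 1+0+1+0+0+1+0+0+0+1+0+0+1+0+0+0+0+0+0+0+1+0+0+0+1+1 mod 2 = 0
  c[2] = d·G[:,2] = (11100101110010010010100011)·(10000000000000000000000000) mod 2 = 1+0+0+0+0+0+0+0+0+0+0+0+0+0+0+0+0+0+0+0+0+0+0+0+0+0 mod 2 = 1
  c[3] = d·G[:,3] = (11100101110010010010100011)·(01110001111000111100001111) mod 2 = 0+1+1+0+0+0+0+1+1+1+0+0+0+0+0+1+0+0+0+0+0+0+0+0+1+1 mod 2 = 0
  c[4] = d·G[:,4] = (11100101110010010010100011)·(01000000000000000000000000) mod 2 = 0+1+0+0+0+0+0+0+0+0+0+0+0+0+0+0+0+0+0+0+0+0+0+0+0+0 mod 2 = 1
  c[5] = d·G[:,5] = (11100101110010010010100011)·(00100000000000000000000000) mod 2 = 0+0+1+0+0+0+0+0+0+0+0+0+0+0+0+0+0+0+0+0+0+0+0+0+0+0 mod 2 = 1
  c[6] = d·G[:,6] = (11100101110010010010100011)·(00010000000000000000000000) mod 2 = 0+0+0+0+0+0+0+0+0+0+0+0+0+0+0+0+0+0+0+0+0+0+0+0+0+0 mod 2 = 0
  c[7] = d·G[:,7] = (11100101110010010010100011)·(00001111111000000011111111) mod 2 = 0+0+0+0+0+1+0+1+1+1+0+0+0+0+0+0+0+0+1+0+1+0+0+0+1+1 mod 2 = 0
  c[8] = d·G[:,8] = (11100101110010010010100011)·(00001000000000000000000000) mod 2 = 0+0+0+0+0+0+0+0+0+0+0+0+0+0+0+0+0+0+0+0+0+0+0+0+0+0 mod 2 = 0
  c[9] = d·G[:,9] = (11100101110010010010100011)·(00000100000000000000000000) mod 2 = 0+0+0+0+0+1+0+0+0+0+0+0+0+0+0+0+0+0+0+0+0+0+0+0+0+0 mod 2 = 1
  c[10] = d·G[:,10] = (11100101110010010010100011)·(00000010000000000000000000) mod 2 = 0+0+0+0+0+0+0+0+0+0+0+0+0+0+0+0+0+0+0+0+0+0+0+0+0+0 mod 2 = 0
  c[11] = d·G[:,11] = (11100101110010010010100011)·(00000001000000000000000000) mod 2 = 0+0+0+0+0+0+0+1+0+0+0+0+0+0+0+0+0+0+0+0+0+0+0+0+0+0 mod 2 = 1
  c[12] = d·G[:,12] = (11100101110010010010100011)·(00000000100000000000000000) mod 2 = 0+0+0+0+0+0+0+0+1+0+0+0+0+0+0+0+0+0+0+0+0+0+0+0+0+0 mod 2 = 1
  c[13] = d·G[:,13] = (11100101110010010010100011)·(00000000010000000000000000) mod 2 = 0+0+0+0+0+0+0+0+0+1+0+0+0+0+0+0+0+0+0+0+0+0+0+0+0+0 mod 2 = 1
  c[14] = d·G[:,14] = (11100101110010010010100011)·(00000000001000000000000000) mod 2 = 0+0+0+0+0+0+0+0+0+0+0+0+0+0+0+0+0+0+0+0+0+0+0+0+0+0 mod 2 = 0
  c[15] = d·G[:,15] = (11100101110010010010100011)·(00000000000111111111111111) mod 2 = 0+0+0+0+0+0+0+0+0+0+0+0+1+0+0+1+0+0+1+0+1+0+0+0+1+1 mod 2 = 0
  c[16] = d·G[:,16] = (11100101110010010010100011)·(00000000000100000000000000) mod 2 = 0+0+0+0+0+0+0+0+0+0+0+0+0+0+0+0+0+0+0+0+0+0+0+0+0+0 mod 2 = 0
  c[17] = d·G[:,17] = (11100101110010010010100011)·(00000000000010000000000000) mod 2 = 0+0+0+0+0+0+0+0+0+0+0+0+1+0+0+0+0+0+0+0+0+0+0+0+0+0 mod 2 = 1
  c[18] = d·G[:,18] = (11100101110010010010100011)·(00000000000001000000000000) mod 2 = 0+0+0+0+0+0+0+0+0+0+0+0+0+0+0+0+0+0+0+0+0+0+0+0+0+0 mod 2 = 0
  c[19] = d·G[:,19] = (11100101110010010010100011)·(00000000000000100000000000) mod 2 = 0+0+0+0+0+0+0+0+0+0+0+0+0+0+0+0+0+0+0+0+0+0+0+0+0+0 mod 2 = 0
  c[20] = d·G[:,20] = (11100101110010010010100011)·(00000000000000010000000000) mod 2 = 0+0+0+0+0+0+0+0+0+0+0+0+0+0+0+1+0+0+0+0+0+0+0+0+0+0 mod 2 = 1
  c[21] = d·G[:,21] = (11100101110010010010100011)·(00000000000000001000000000) mod 2 = 0+0+0+0+0+0+0+0+0+0+0+0+0+0+0+0+0+0+0+0+0+0+0+0+0+0 mod 2 = 0
  c[22] = d·G[:,22] = (11100101110010010010100011)·(00000000000000000100000000) mod 2 = 0+0+0+0+0+0+0+0+0+0+0+0+0+0+0+0+0+0+0+0+0+0+0+0+0+0 mod 2 = 0
  c[23] = d·G[:,23] = (11100101110010010010100011)·(00000000000000000010000000) mod 2 = 0+0+0+0+0+0+0+0+0+0+0+0+0+0+0+0+0+0+1+0+0+0+0+0+0+0 mod 2 = 1
  c[24] = d·G[:,24] = (11100101110010010010100011)·(00000000000000000001000000) mod 2 = 0+0+0+0+0+0+0+0+0+0+0+0+0+0+0+0+0+0+0+0+0+0+0+0+0+0 mod 2 = 0
  c[25] = d·G[:,25] = (11100101110010010010100011)·(00000000000000000000100000) mod 2 = 0+0+0+0+0+0+0+0+0+0+0+0+0+0+0+0+0+0+0+0+1+0+0+0+0+0 mod 2 = 1
  c[26] = d·G[:,26] = (11100101110010010010100011)·(00000000000000000000010000) mod 2 = 0+0+0+0+0+0+0+0+0+0+0+0+0+0+0+0+0+0+0+0+0+0+0+0+0+0 mod 2 = 0
  c[27] = d·G[:,27] = (11100101110010010010100011)·(00000000000000000000001000) mod 2 = 0+0+0+0+0+0+0+0+0+0+0+0+0+0+0+0+0+0+0+0+0+0+0+0+0+0 mod 2 = 0
  c[28] = d·G[:,28] = (11100101110010010010100011)·(00000000000000000000000100) mod 2 = 0+0+0+0+0+0+0+0+0+0+0+0+0+0+0+0+0+0+0+0+0+0+0+0+0+0 mod 2 = 0
  c[29] = d·G[:,29] = (11100101110010010010100011)·(00000000000000000000000010) mod 2 = 0+0+0+0+0+0+0+0+0+0+0+0+0+0+0+0+0+0+0+0+0+0+0+0+1+0 mod 2 = 1
  c[30] = d·G[:,30] = (11100101110010010010100011)·(00000000000000000000000001) mod 2 = 0+0+0+0+0+0+0+0+0+0+0+0+0+0+0+0+0+0+0+0+0+0+0+0+0+1 mod 2 = 1
Codeword = 1010110001011100010010010100011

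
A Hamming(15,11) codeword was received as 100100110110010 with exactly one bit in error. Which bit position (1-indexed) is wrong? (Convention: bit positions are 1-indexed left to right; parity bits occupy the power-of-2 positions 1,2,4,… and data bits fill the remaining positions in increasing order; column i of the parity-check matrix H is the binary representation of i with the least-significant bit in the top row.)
Syndrome s = H · r^T (mod 2), r = 100100110110010:
  s[0] = (101010101010101)·(100100110110010) mod 2 = 1+0+0+0+0+0+1+0+0+0+1+0+0+0+0 mod 2 = 1
  s[1] = (011001100110011)·(100100110110010) mod 2 = 0+0+0+0+0+0+1+0+0+1+1+0+0+1+0 mod 2 = 0
  s[2] = (000111100001111)·(100100110110010) mod 2 = 0+0+0+1+0+0+1+0+0+0+0+0+0+1+0 mod 2 = 1
  s[3] = (000000011111111)·(100100110110010) mod 2 = 0+0+0+0+0+0+0+1+0+1+1+0+0+1+0 mod 2 = 0
Syndrome = 1010
Column i of H is the binary representation of i, so the syndrome is the binary index of the flipped bit.
Read s = 1010 with s[0] as LSB: 1·2^0 + 0·2^1 + 1·2^2 + 0·2^3 = 5.
Error is at bit position 5.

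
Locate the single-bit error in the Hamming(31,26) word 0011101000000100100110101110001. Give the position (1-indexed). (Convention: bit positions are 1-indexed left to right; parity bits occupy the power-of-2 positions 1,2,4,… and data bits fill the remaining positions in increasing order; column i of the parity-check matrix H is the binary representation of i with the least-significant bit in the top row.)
Syndrome s = H · r^T (mod 2), r = 0011101000000100100110101110001:
  s[0] = (1010101010101010101010101010101)·(0011101000000100100110101110001) mod 2 = 0+0+1+0+1+0+1+0+0+0+0+0+0+0+0+0+1+0+0+0+1+0+1+0+1+0+1+0+0+0+1 mod 2 = 1
  s[1] = (0110011001100110011001100110011)·(0011101000000100100110101110001) mod 2 = 0+0+1+0+0+0+1+0+0+0+0+0+0+1+0+0+0+0+0+0+0+0+1+0+0+1+1+0+0+0+1 mod 2 = 1
  s[2] = (0001111000011110000111100001111)·(0011101000000100100110101110001) mod 2 = 0+0+0+1+1+0+1+0+0+0+0+0+0+1+0+0+0+0+0+1+1+0+1+0+0+0+0+0+0+0+1 mod 2 = 0
  s[3] = (0000000111111110000000011111111)·(0011101000000100100110101110001) mod 2 = 0+0+0+0+0+0+0+0+0+0+0+0+0+1+0+0+0+0+0+0+0+0+0+0+1+1+1+0+0+0+1 mod 2 = 1
  s[4] = (0000000000000001111111111111111)·(0011101000000100100110101110001) mod 2 = 0+0+0+0+0+0+0+0+0+0+0+0+0+0+0+0+1+0+0+1+1+0+1+0+1+1+1+0+0+0+1 mod 2 = 0
Syndrome = 11010
Column i of H is the binary representation of i, so the syndrome is the binary index of the flipped bit.
Read s = 11010 with s[0] as LSB: 1·2^0 + 1·2^1 + 0·2^2 + 1·2^3 + 0·2^4 = 11.
Error is at bit position 11.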